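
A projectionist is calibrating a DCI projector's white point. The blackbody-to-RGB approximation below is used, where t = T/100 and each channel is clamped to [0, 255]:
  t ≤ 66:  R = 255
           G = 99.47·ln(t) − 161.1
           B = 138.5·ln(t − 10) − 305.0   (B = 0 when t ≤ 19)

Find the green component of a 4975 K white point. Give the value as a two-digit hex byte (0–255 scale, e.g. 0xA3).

t = 4975/100 = 49.75; the t ≤ 66 branch applies.
G = 99.47·ln 49.75 − 161.1 = 99.47·3.9070 − 161.1 = 227.530.
Rounded: 228; in hex, 0xE4.

0xE4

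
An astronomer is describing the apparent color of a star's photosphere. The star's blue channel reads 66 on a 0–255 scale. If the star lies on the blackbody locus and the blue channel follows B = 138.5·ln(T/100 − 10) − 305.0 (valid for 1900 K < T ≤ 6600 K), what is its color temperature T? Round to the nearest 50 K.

2450 K

ln(t − 10) = (66 + 305.0) / 138.5 = 2.6787.
t − 10 = e^2.6787 = 14.566, so t = 24.566.
T = 100·t = 2457 K → 2450 K to the nearest 50 K.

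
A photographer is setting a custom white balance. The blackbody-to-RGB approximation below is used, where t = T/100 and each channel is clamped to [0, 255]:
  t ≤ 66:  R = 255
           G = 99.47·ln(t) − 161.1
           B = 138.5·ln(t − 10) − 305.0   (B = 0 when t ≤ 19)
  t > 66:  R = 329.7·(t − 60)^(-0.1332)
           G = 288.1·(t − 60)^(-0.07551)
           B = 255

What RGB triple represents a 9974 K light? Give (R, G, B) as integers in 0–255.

(202, 218, 255)

t = 9974/100 = 99.74; the t > 66 branch applies.
R = 329.7·(99.74 − 60)^(-0.1332) = 329.7·39.74^(-0.1332) = 329.7·0.61233 = 201.884.
G = 288.1·(99.74 − 60)^(-0.07551) = 288.1·39.74^(-0.07551) = 288.1·0.75726 = 218.165.
B = 255 by definition for t > 66.
Rounded: (202, 218, 255).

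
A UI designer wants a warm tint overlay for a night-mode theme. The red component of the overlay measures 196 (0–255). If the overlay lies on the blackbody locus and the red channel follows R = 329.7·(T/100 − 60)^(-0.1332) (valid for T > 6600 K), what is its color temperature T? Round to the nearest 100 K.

(t − 60)^(-0.1332) = 196/329.7 = 0.59448.
t − 60 = 0.59448^(1/-0.1332) = 0.59448^(-7.508) = 49.621, so t = 109.621.
T = 100·t = 10962 K → 11000 K to the nearest 100 K.

11000 K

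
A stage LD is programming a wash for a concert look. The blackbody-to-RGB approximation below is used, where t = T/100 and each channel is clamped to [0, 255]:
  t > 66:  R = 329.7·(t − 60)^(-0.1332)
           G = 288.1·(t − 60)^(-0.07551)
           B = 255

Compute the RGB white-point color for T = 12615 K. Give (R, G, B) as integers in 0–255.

(189, 210, 255)

t = 12615/100 = 126.15; the t > 66 branch applies.
R = 329.7·(126.15 − 60)^(-0.1332) = 329.7·66.15^(-0.1332) = 329.7·0.57214 = 188.636.
G = 288.1·(126.15 − 60)^(-0.07551) = 288.1·66.15^(-0.07551) = 288.1·0.72867 = 209.930.
B = 255 by definition for t > 66.
Rounded: (189, 210, 255).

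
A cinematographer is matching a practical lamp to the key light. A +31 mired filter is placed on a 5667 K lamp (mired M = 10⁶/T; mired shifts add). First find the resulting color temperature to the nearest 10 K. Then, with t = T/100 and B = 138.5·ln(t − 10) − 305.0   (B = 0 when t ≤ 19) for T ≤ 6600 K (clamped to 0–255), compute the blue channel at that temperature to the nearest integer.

M_in = 10⁶/5667 = 176.46; M_out = 176.46 + (+31) = 207.46.
T_out = 10⁶/207.46 = 4820.2 K → 4820 K; t = 48.2.
B = 138.5·ln(48.2 − 10) − 305.0 = 138.5·ln 38.2 − 305.0 = 138.5·3.6428 − 305.0 = 199.533.
Rounded: 200.

200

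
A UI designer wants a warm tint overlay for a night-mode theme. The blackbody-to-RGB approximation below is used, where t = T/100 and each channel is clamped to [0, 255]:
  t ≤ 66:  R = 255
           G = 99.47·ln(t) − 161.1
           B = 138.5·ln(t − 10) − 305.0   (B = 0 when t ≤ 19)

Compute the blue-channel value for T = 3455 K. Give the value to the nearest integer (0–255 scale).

138

t = 3455/100 = 34.55; the t ≤ 66 branch applies.
B = 138.5·ln(34.55 − 10) − 305.0 = 138.5·ln 24.55 − 305.0 = 138.5·3.2007 − 305.0 = 138.299.
Rounded: 138.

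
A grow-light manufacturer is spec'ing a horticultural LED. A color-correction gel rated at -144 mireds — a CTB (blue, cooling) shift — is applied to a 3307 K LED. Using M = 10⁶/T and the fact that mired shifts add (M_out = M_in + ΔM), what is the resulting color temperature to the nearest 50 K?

6300 K

M_in = 10⁶/3307 = 302.39 mireds.
M_out = 302.39 + (-144) = 158.39 mireds.
T_out = 10⁶/158.39 = 6313.6 K → 6300 K.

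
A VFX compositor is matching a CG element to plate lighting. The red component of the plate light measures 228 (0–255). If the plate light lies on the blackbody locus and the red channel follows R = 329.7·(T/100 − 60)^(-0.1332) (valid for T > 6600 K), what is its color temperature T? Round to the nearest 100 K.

7600 K

(t − 60)^(-0.1332) = 228/329.7 = 0.69154.
t − 60 = 0.69154^(1/-0.1332) = 0.69154^(-7.508) = 15.943, so t = 75.943.
T = 100·t = 7594 K → 7600 K to the nearest 100 K.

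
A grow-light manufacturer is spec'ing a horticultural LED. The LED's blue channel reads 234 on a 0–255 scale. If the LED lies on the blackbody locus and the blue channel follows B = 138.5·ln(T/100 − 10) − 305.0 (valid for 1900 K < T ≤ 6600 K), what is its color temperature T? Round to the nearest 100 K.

ln(t − 10) = (234 + 305.0) / 138.5 = 3.8917.
t − 10 = e^3.8917 = 48.994, so t = 58.994.
T = 100·t = 5899 K → 5900 K to the nearest 100 K.

5900 K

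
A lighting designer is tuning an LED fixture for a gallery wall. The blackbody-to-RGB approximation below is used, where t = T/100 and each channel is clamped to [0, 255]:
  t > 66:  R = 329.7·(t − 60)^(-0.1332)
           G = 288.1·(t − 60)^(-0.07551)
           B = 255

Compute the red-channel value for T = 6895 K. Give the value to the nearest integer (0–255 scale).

t = 6895/100 = 68.95; the t > 66 branch applies.
R = 329.7·(68.95 − 60)^(-0.1332) = 329.7·8.95^(-0.1332) = 329.7·0.74682 = 246.227.
Rounded: 246.

246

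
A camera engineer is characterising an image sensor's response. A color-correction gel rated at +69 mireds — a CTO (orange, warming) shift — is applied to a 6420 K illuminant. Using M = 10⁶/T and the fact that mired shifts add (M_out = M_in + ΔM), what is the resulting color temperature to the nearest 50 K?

M_in = 10⁶/6420 = 155.76 mireds.
M_out = 155.76 + (+69) = 224.76 mireds.
T_out = 10⁶/224.76 = 4449.1 K → 4450 K.

4450 K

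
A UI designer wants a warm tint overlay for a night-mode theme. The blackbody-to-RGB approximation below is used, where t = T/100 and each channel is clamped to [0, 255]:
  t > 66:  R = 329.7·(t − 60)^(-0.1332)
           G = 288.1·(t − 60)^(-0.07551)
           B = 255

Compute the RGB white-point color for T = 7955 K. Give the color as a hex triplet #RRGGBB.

t = 7955/100 = 79.55; the t > 66 branch applies.
R = 329.7·(79.55 − 60)^(-0.1332) = 329.7·19.55^(-0.1332) = 329.7·0.67301 = 221.890.
G = 288.1·(79.55 − 60)^(-0.07551) = 288.1·19.55^(-0.07551) = 288.1·0.79892 = 230.170.
B = 255 by definition for t > 66.
Rounded: (222, 230, 255).
In hex: #DEE6FF.

#DEE6FF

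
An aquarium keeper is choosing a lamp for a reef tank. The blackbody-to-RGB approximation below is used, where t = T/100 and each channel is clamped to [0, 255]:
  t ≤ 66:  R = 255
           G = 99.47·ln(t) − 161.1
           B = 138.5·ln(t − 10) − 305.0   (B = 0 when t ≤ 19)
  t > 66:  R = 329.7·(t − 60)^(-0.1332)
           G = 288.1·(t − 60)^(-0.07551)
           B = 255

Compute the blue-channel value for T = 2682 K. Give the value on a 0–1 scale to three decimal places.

0.337

t = 2682/100 = 26.82; the t ≤ 66 branch applies.
B = 138.5·ln(26.82 − 10) − 305.0 = 138.5·ln 16.82 − 305.0 = 138.5·2.8226 − 305.0 = 85.926.
On a 0–1 scale: 85.926/255 = 0.3370 → 0.337.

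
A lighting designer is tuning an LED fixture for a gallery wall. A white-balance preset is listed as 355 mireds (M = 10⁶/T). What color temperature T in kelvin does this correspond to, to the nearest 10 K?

2820 K

T = 10⁶ / 355 = 2816.90 K → 2820 K.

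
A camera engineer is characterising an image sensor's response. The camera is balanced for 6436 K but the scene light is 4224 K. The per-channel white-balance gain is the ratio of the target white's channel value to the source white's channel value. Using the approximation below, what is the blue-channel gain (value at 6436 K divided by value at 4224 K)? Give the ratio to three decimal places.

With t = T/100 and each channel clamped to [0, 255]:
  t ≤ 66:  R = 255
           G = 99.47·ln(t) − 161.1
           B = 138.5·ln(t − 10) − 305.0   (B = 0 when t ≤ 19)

1.411

At 4224 K (t = 42.24):
  B = 138.5·ln(42.24 − 10) − 305.0 = 138.5·ln 32.24 − 305.0 = 138.5·3.4732 − 305.0 = 176.039.
At 6436 K (t = 64.36):
  B = 138.5·ln(64.36 − 10) − 305.0 = 138.5·ln 54.36 − 305.0 = 138.5·3.9956 − 305.0 = 248.395.
Gain = 248.395 / 176.039 = 1.4110 → 1.411.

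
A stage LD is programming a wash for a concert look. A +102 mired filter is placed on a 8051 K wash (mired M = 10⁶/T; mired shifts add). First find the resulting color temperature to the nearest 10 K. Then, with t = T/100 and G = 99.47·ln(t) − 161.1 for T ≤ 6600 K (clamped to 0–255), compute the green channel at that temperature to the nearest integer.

M_in = 10⁶/8051 = 124.21; M_out = 124.21 + (+102) = 226.21.
T_out = 10⁶/226.21 = 4420.7 K → 4420 K; t = 44.2.
G = 99.47·ln 44.2 − 161.1 = 99.47·3.7887 − 161.1 = 215.764.
Rounded: 216.

216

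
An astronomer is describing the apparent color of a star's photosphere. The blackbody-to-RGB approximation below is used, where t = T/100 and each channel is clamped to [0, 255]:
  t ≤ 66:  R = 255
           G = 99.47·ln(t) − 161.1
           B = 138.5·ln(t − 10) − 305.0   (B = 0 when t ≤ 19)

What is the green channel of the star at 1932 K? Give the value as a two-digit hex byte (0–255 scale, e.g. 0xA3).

t = 1932/100 = 19.32; the t ≤ 66 branch applies.
G = 99.47·ln 19.32 − 161.1 = 99.47·2.9611 − 161.1 = 133.445.
Rounded: 133; in hex, 0x85.

0x85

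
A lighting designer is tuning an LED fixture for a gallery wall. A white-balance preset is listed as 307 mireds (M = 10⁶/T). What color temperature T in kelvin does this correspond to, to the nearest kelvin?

3257 K

T = 10⁶ / 307 = 3257.33 K → 3257 K.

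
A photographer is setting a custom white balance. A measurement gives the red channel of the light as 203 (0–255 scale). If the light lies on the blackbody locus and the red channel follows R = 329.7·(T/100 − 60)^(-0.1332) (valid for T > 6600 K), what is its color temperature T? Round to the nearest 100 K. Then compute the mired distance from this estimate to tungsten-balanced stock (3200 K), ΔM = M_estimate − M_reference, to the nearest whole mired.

(t − 60)^(-0.1332) = 203/329.7 = 0.61571.
t − 60 = 0.61571^(1/-0.1332) = 0.61571^(-7.508) = 38.129, so t = 98.129.
T = 100·t = 9813 K → 9800 K to the nearest 100 K.
M_estimate = 10⁶/9800 = 102.04; M_reference = 10⁶/3200 = 312.50.
ΔM = 102.04 − 312.50 = -210.46 → -210 mireds.

-210 mireds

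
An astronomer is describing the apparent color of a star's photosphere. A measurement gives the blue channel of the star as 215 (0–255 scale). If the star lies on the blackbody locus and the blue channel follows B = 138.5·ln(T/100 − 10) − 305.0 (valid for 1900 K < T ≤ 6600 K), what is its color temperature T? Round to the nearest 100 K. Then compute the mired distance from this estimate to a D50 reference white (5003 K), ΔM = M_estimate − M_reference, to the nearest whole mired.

-11 mireds

ln(t − 10) = (215 + 305.0) / 138.5 = 3.7545.
t − 10 = e^3.7545 = 42.713, so t = 52.713.
T = 100·t = 5271 K → 5300 K to the nearest 100 K.
M_estimate = 10⁶/5300 = 188.68; M_reference = 10⁶/5003 = 199.88.
ΔM = 188.68 − 199.88 = -11.20 → -11 mireds.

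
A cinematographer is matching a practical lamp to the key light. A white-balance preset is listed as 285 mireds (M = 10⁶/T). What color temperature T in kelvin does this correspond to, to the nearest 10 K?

3510 K

T = 10⁶ / 285 = 3508.77 K → 3510 K.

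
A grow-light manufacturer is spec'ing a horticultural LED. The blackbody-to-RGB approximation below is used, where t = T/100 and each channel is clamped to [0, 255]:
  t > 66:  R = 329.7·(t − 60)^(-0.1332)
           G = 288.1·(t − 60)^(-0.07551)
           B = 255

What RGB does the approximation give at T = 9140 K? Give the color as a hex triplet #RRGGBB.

#D0DEFF

t = 9140/100 = 91.4; the t > 66 branch applies.
R = 329.7·(91.4 − 60)^(-0.1332) = 329.7·31.4^(-0.1332) = 329.7·0.63184 = 208.319.
G = 288.1·(91.4 − 60)^(-0.07551) = 288.1·31.4^(-0.07551) = 288.1·0.77084 = 222.080.
B = 255 by definition for t > 66.
Rounded: (208, 222, 255).
In hex: #D0DEFF.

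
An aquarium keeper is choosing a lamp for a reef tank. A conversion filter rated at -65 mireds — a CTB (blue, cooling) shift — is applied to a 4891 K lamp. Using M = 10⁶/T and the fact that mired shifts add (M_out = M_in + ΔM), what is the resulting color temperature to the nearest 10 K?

7170 K

M_in = 10⁶/4891 = 204.46 mireds.
M_out = 204.46 + (-65) = 139.46 mireds.
T_out = 10⁶/139.46 = 7170.7 K → 7170 K.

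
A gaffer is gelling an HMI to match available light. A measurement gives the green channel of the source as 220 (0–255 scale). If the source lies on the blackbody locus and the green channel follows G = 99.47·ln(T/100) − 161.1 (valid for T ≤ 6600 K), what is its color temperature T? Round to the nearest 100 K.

ln t = (220 + 161.1) / 99.47 = 3.8313.
t = e^3.8313 = 46.123.
T = 100·t = 4612 K → 4600 K to the nearest 100 K.

4600 K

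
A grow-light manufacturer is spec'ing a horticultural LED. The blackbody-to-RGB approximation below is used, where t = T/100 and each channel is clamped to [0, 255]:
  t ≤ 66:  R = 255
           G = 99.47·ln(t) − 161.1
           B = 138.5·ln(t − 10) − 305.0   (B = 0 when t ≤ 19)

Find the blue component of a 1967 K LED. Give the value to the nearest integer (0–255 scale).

9

t = 1967/100 = 19.67; the t ≤ 66 branch applies.
B = 138.5·ln(19.67 − 10) − 305.0 = 138.5·ln 9.67 − 305.0 = 138.5·2.2690 − 305.0 = 9.260.
Rounded: 9.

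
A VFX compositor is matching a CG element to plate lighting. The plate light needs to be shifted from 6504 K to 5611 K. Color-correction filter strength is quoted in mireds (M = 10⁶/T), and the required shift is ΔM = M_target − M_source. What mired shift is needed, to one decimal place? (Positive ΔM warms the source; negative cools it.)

M_source = 10⁶/6504 = 153.752; M_target = 10⁶/5611 = 178.221.
ΔM = 178.221 − 153.752 = 24.470 → +24.5 mireds, a warming shift.

+24.5 mireds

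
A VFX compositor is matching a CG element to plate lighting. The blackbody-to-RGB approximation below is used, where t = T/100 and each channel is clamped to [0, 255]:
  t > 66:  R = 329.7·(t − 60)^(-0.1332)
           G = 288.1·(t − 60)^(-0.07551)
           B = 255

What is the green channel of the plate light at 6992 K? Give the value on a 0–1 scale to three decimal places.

t = 6992/100 = 69.92; the t > 66 branch applies.
G = 288.1·(69.92 − 60)^(-0.07551) = 288.1·9.92^(-0.07551) = 288.1·0.84092 = 242.268.
On a 0–1 scale: 242.268/255 = 0.9501 → 0.950.

0.950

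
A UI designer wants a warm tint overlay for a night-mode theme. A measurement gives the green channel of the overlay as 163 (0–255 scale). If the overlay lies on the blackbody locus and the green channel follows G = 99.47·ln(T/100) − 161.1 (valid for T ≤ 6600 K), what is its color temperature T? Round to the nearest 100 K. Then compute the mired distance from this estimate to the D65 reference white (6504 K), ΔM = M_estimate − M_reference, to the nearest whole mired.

+231 mireds

ln t = (163 + 161.1) / 99.47 = 3.2583.
t = e^3.2583 = 26.004.
T = 100·t = 2600 K → 2600 K to the nearest 100 K.
M_estimate = 10⁶/2600 = 384.62; M_reference = 10⁶/6504 = 153.75.
ΔM = 384.62 − 153.75 = 230.86 → +231 mireds.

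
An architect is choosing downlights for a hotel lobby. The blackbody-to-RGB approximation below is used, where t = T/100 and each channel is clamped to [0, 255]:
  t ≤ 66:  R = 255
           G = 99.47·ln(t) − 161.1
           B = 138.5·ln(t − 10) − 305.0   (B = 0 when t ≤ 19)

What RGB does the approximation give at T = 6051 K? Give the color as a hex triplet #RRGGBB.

#FFF7EE

t = 6051/100 = 60.51; the t ≤ 66 branch applies.
R = 255 by definition for t ≤ 66.
G = 99.47·ln 60.51 − 161.1 = 99.47·4.1028 − 161.1 = 247.006.
B = 138.5·ln(60.51 − 10) − 305.0 = 138.5·ln 50.51 − 305.0 = 138.5·3.9222 − 305.0 = 238.221.
Rounded: (255, 247, 238).
In hex: #FFF7EE.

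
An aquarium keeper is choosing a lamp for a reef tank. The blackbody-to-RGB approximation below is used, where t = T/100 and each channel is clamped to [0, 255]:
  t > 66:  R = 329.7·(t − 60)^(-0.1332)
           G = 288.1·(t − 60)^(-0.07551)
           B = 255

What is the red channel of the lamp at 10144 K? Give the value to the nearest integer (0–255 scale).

t = 10144/100 = 101.44; the t > 66 branch applies.
R = 329.7·(101.44 − 60)^(-0.1332) = 329.7·41.44^(-0.1332) = 329.7·0.60892 = 200.761.
Rounded: 201.

201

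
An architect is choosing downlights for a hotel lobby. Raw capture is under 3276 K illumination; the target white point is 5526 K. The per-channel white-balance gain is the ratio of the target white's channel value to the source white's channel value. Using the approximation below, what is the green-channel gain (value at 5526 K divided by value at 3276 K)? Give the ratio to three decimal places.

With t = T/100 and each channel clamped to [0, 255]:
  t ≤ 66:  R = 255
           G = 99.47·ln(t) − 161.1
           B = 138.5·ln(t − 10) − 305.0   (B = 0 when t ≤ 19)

At 3276 K (t = 32.76):
  G = 99.47·ln 32.76 − 161.1 = 99.47·3.4892 − 161.1 = 185.972.
At 5526 K (t = 55.26):
  G = 99.47·ln 55.26 − 161.1 = 99.47·4.0120 − 161.1 = 237.979.
Gain = 237.979 / 185.972 = 1.2797 → 1.280.

1.280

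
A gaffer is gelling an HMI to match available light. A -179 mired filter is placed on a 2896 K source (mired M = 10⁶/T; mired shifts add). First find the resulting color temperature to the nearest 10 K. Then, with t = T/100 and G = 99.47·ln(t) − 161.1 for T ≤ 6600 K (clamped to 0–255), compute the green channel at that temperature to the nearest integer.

246

M_in = 10⁶/2896 = 345.30; M_out = 345.30 + (-179) = 166.30.
T_out = 10⁶/166.30 = 6013.1 K → 6010 K; t = 60.1.
G = 99.47·ln 60.1 − 161.1 = 99.47·4.0960 − 161.1 = 246.330.
Rounded: 246.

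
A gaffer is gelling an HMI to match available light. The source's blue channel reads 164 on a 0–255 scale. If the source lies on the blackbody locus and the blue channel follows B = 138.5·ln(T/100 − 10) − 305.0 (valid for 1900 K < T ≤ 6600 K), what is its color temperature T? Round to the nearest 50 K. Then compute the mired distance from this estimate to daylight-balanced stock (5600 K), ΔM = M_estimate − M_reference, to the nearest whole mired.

+75 mireds

ln(t − 10) = (164 + 305.0) / 138.5 = 3.3863.
t − 10 = e^3.3863 = 29.556, so t = 39.556.
T = 100·t = 3956 K → 3950 K to the nearest 50 K.
M_estimate = 10⁶/3950 = 253.16; M_reference = 10⁶/5600 = 178.57.
ΔM = 253.16 − 178.57 = 74.59 → +75 mireds.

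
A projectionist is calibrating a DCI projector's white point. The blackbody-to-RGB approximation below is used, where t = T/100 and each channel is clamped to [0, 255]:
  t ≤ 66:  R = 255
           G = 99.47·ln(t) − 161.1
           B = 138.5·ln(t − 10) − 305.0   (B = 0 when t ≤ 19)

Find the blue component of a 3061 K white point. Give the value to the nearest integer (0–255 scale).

114

t = 3061/100 = 30.61; the t ≤ 66 branch applies.
B = 138.5·ln(30.61 − 10) − 305.0 = 138.5·ln 20.61 − 305.0 = 138.5·3.0258 − 305.0 = 114.070.
Rounded: 114.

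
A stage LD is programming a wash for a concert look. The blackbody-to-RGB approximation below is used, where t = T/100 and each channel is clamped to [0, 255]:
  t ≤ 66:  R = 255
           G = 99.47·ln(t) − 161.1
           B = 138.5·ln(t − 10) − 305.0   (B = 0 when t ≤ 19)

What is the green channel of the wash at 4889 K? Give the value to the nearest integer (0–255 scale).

226

t = 4889/100 = 48.89; the t ≤ 66 branch applies.
G = 99.47·ln 48.89 − 161.1 = 99.47·3.8896 − 161.1 = 225.796.
Rounded: 226.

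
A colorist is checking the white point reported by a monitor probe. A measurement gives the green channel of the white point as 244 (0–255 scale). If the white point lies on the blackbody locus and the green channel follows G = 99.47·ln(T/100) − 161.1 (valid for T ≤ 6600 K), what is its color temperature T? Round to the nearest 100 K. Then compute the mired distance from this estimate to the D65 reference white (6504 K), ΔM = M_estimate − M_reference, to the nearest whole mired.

+16 mireds

ln t = (244 + 161.1) / 99.47 = 4.0726.
t = e^4.0726 = 58.709.
T = 100·t = 5871 K → 5900 K to the nearest 100 K.
M_estimate = 10⁶/5900 = 169.49; M_reference = 10⁶/6504 = 153.75.
ΔM = 169.49 − 153.75 = 15.74 → +16 mireds.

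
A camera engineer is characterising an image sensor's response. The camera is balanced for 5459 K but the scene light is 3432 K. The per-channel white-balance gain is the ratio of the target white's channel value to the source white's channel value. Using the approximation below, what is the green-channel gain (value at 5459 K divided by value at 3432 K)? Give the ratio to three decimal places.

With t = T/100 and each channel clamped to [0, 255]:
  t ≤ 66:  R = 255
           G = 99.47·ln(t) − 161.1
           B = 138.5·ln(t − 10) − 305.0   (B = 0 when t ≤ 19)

At 3432 K (t = 34.32):
  G = 99.47·ln 34.32 − 161.1 = 99.47·3.5357 − 161.1 = 190.599.
At 5459 K (t = 54.59):
  G = 99.47·ln 54.59 − 161.1 = 99.47·3.9999 − 161.1 = 236.765.
Gain = 236.765 / 190.599 = 1.2422 → 1.242.

1.242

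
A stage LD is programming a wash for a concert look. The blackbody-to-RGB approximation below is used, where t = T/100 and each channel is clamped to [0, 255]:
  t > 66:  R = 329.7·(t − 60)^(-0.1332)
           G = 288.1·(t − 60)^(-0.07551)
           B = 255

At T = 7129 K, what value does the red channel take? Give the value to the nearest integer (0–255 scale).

t = 7129/100 = 71.29; the t > 66 branch applies.
R = 329.7·(71.29 − 60)^(-0.1332) = 329.7·11.29^(-0.1332) = 329.7·0.72407 = 238.726.
Rounded: 239.

239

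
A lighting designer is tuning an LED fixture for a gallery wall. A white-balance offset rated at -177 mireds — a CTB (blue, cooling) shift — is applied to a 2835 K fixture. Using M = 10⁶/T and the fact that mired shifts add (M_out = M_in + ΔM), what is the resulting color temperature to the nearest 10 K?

M_in = 10⁶/2835 = 352.73 mireds.
M_out = 352.73 + (-177) = 175.73 mireds.
T_out = 10⁶/175.73 = 5690.4 K → 5690 K.

5690 K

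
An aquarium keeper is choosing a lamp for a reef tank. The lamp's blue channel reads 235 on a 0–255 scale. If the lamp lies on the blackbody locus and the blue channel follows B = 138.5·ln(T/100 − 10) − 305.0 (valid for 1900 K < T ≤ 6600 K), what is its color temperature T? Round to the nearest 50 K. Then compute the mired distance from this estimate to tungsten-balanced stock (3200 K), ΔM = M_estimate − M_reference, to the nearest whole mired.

ln(t − 10) = (235 + 305.0) / 138.5 = 3.8989.
t − 10 = e^3.8989 = 49.349, so t = 59.349.
T = 100·t = 5935 K → 5950 K to the nearest 50 K.
M_estimate = 10⁶/5950 = 168.07; M_reference = 10⁶/3200 = 312.50.
ΔM = 168.07 − 312.50 = -144.43 → -144 mireds.

-144 mireds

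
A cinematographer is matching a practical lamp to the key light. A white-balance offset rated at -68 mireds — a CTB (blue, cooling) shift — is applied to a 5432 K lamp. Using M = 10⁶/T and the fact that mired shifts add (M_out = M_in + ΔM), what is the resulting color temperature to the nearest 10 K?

M_in = 10⁶/5432 = 184.09 mireds.
M_out = 184.09 + (-68) = 116.09 mireds.
T_out = 10⁶/116.09 = 8613.7 K → 8610 K.

8610 K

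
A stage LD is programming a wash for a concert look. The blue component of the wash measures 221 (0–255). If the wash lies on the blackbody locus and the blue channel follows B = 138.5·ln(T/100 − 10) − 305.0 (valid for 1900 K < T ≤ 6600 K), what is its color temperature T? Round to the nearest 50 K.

5450 K

ln(t − 10) = (221 + 305.0) / 138.5 = 3.7978.
t − 10 = e^3.7978 = 44.604, so t = 54.604.
T = 100·t = 5460 K → 5450 K to the nearest 50 K.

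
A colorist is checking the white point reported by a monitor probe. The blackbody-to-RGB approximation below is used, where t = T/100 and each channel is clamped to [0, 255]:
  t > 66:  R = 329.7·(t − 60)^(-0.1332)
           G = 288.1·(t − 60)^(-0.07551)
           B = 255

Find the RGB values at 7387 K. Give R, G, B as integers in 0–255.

t = 7387/100 = 73.87; the t > 66 branch applies.
R = 329.7·(73.87 − 60)^(-0.1332) = 329.7·13.87^(-0.1332) = 329.7·0.70449 = 232.271.
G = 288.1·(73.87 − 60)^(-0.07551) = 288.1·13.87^(-0.07551) = 288.1·0.81990 = 236.214.
B = 255 by definition for t > 66.
Rounded: (232, 236, 255).

R=232, G=236, B=255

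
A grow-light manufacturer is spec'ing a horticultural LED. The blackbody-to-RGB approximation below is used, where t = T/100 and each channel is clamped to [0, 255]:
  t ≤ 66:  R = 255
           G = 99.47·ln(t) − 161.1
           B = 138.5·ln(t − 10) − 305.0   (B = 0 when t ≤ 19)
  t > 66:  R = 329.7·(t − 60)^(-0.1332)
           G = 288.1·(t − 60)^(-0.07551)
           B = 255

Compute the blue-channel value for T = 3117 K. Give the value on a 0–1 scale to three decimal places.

0.462

t = 3117/100 = 31.17; the t ≤ 66 branch applies.
B = 138.5·ln(31.17 − 10) − 305.0 = 138.5·ln 21.17 − 305.0 = 138.5·3.0526 − 305.0 = 117.783.
On a 0–1 scale: 117.783/255 = 0.4619 → 0.462.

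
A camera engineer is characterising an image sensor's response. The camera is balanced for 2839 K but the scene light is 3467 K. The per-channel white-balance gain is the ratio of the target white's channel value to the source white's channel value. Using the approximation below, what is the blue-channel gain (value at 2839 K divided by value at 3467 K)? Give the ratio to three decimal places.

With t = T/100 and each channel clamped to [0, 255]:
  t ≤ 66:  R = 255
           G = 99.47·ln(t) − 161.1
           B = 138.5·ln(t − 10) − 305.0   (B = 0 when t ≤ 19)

At 3467 K (t = 34.67):
  B = 138.5·ln(34.67 − 10) − 305.0 = 138.5·ln 24.67 − 305.0 = 138.5·3.2056 − 305.0 = 138.974.
At 2839 K (t = 28.39):
  B = 138.5·ln(28.39 − 10) − 305.0 = 138.5·ln 18.39 − 305.0 = 138.5·2.9118 − 305.0 = 98.285.
Gain = 98.285 / 138.974 = 0.7072 → 0.707.

0.707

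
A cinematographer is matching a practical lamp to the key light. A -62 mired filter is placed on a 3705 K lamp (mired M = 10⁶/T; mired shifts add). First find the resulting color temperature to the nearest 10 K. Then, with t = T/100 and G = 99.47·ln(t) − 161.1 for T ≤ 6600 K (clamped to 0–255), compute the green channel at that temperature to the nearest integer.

224

M_in = 10⁶/3705 = 269.91; M_out = 269.91 + (-62) = 207.91.
T_out = 10⁶/207.91 = 4809.9 K → 4810 K; t = 48.1.
G = 99.47·ln 48.1 − 161.1 = 99.47·3.8733 − 161.1 = 224.175.
Rounded: 224.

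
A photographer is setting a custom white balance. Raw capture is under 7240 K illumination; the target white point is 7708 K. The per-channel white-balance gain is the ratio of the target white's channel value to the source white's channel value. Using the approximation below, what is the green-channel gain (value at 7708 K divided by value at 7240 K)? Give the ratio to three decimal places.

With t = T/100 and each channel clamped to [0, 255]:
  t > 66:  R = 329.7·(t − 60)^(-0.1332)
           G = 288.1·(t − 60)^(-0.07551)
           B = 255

At 7240 K (t = 72.4):
  G = 288.1·(72.4 − 60)^(-0.07551) = 288.1·12.4^(-0.07551) = 288.1·0.82687 = 238.220.
At 7708 K (t = 77.08):
  G = 288.1·(77.08 − 60)^(-0.07551) = 288.1·17.08^(-0.07551) = 288.1·0.80711 = 232.530.
Gain = 232.530 / 238.220 = 0.9761 → 0.976.

0.976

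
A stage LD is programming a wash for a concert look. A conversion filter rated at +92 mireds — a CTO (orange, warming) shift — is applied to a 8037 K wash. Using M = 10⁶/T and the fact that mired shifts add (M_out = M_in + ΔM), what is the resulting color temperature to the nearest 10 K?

M_in = 10⁶/8037 = 124.42 mireds.
M_out = 124.42 + (+92) = 216.42 mireds.
T_out = 10⁶/216.42 = 4620.5 K → 4620 K.

4620 K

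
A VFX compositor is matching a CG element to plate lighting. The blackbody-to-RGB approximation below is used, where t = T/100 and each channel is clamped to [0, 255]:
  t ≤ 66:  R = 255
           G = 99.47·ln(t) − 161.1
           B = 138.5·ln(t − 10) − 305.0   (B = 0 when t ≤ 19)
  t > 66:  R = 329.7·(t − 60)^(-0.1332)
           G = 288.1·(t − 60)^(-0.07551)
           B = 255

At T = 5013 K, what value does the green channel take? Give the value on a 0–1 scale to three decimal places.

0.895

t = 5013/100 = 50.13; the t ≤ 66 branch applies.
G = 99.47·ln 50.13 − 161.1 = 99.47·3.9146 − 161.1 = 228.287.
On a 0–1 scale: 228.287/255 = 0.8952 → 0.895.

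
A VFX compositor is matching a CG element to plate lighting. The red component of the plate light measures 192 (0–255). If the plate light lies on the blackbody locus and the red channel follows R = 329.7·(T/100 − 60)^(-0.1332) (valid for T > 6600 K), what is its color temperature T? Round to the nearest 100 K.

(t − 60)^(-0.1332) = 192/329.7 = 0.58235.
t − 60 = 0.58235^(1/-0.1332) = 0.58235^(-7.508) = 57.929, so t = 117.929.
T = 100·t = 11793 K → 11800 K to the nearest 100 K.

11800 K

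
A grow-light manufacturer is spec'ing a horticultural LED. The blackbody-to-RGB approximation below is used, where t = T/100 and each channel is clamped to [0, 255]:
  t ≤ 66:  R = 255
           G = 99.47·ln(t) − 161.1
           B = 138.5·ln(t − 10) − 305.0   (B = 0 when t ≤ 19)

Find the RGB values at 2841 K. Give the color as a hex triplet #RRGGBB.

#FFAC62

t = 2841/100 = 28.41; the t ≤ 66 branch applies.
R = 255 by definition for t ≤ 66.
G = 99.47·ln 28.41 − 161.1 = 99.47·3.3467 − 161.1 = 171.800.
B = 138.5·ln(28.41 − 10) − 305.0 = 138.5·ln 18.41 − 305.0 = 138.5·2.9129 − 305.0 = 98.436.
Rounded: (255, 172, 98).
In hex: #FFAC62.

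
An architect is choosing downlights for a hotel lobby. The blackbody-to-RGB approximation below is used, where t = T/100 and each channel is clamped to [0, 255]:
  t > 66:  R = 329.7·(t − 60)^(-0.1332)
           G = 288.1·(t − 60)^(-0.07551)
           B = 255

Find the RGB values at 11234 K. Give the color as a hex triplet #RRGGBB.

#C3D6FF

t = 11234/100 = 112.34; the t > 66 branch applies.
R = 329.7·(112.34 − 60)^(-0.1332) = 329.7·52.34^(-0.1332) = 329.7·0.59027 = 194.612.
G = 288.1·(112.34 − 60)^(-0.07551) = 288.1·52.34^(-0.07551) = 288.1·0.74167 = 213.675.
B = 255 by definition for t > 66.
Rounded: (195, 214, 255).
In hex: #C3D6FF.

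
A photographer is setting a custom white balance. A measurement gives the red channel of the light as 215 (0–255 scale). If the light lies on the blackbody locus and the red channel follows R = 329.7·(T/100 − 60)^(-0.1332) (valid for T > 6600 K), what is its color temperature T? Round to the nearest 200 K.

8400 K

(t − 60)^(-0.1332) = 215/329.7 = 0.65211.
t − 60 = 0.65211^(1/-0.1332) = 0.65211^(-7.508) = 24.774, so t = 84.774.
T = 100·t = 8477 K → 8400 K to the nearest 200 K.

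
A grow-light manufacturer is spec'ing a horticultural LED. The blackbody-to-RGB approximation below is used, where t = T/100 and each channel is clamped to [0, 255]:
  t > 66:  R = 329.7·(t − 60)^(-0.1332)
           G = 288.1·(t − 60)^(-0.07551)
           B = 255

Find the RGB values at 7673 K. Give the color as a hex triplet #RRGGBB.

#E3E9FF

t = 7673/100 = 76.73; the t > 66 branch applies.
R = 329.7·(76.73 − 60)^(-0.1332) = 329.7·16.73^(-0.1332) = 329.7·0.68712 = 226.542.
G = 288.1·(76.73 − 60)^(-0.07551) = 288.1·16.73^(-0.07551) = 288.1·0.80838 = 232.893.
B = 255 by definition for t > 66.
Rounded: (227, 233, 255).
In hex: #E3E9FF.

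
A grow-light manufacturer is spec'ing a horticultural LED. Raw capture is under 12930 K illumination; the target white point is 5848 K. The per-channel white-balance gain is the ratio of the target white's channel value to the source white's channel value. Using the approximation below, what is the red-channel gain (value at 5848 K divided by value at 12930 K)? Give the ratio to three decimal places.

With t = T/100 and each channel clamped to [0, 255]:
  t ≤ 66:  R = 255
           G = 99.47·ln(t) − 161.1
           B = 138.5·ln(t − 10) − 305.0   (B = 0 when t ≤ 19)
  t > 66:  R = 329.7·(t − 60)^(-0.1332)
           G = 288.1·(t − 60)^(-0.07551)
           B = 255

At 12930 K (t = 129.3):
  R = 329.7·(129.3 − 60)^(-0.1332) = 329.7·69.3^(-0.1332) = 329.7·0.56861 = 187.471.
At 5848 K (t = 58.48):
  R = 255 by definition for t ≤ 66.
Gain = 255.000 / 187.471 = 1.3602 → 1.360.

1.360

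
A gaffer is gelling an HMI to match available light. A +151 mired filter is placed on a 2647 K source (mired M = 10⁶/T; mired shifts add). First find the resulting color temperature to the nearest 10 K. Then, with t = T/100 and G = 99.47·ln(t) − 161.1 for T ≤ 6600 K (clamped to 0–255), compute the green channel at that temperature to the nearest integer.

M_in = 10⁶/2647 = 377.79; M_out = 377.79 + (+151) = 528.79.
T_out = 10⁶/528.79 = 1891.1 K → 1890 K; t = 18.9.
G = 99.47·ln 18.9 − 161.1 = 99.47·2.9392 − 161.1 = 131.258.
Rounded: 131.

131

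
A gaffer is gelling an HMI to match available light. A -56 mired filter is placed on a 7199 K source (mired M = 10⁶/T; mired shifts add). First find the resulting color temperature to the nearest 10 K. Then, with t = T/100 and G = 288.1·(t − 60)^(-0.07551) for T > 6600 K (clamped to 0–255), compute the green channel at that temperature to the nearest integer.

M_in = 10⁶/7199 = 138.91; M_out = 138.91 + (-56) = 82.91.
T_out = 10⁶/82.91 = 12061.5 K → 12060 K; t = 120.6.
G = 288.1·(120.6 − 60)^(-0.07551) = 288.1·60.6^(-0.07551) = 288.1·0.73351 = 211.324.
Rounded: 211.

211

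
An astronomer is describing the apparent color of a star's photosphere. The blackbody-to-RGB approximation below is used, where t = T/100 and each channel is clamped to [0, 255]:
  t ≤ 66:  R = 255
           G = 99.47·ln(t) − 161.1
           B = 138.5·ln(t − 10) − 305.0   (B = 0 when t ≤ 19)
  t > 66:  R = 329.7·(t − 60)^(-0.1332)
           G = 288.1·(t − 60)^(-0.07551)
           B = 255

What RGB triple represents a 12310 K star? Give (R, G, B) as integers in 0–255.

t = 12310/100 = 123.1; the t > 66 branch applies.
R = 329.7·(123.1 − 60)^(-0.1332) = 329.7·63.1^(-0.1332) = 329.7·0.57575 = 189.826.
G = 288.1·(123.1 − 60)^(-0.07551) = 288.1·63.1^(-0.07551) = 288.1·0.73127 = 210.680.
B = 255 by definition for t > 66.
Rounded: (190, 211, 255).

(190, 211, 255)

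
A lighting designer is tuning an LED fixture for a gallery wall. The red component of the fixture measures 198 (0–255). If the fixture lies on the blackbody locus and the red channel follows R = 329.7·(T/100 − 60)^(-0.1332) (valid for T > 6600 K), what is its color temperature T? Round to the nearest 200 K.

10600 K

(t − 60)^(-0.1332) = 198/329.7 = 0.60055.
t − 60 = 0.60055^(1/-0.1332) = 0.60055^(-7.508) = 45.980, so t = 105.980.
T = 100·t = 10598 K → 10600 K to the nearest 200 K.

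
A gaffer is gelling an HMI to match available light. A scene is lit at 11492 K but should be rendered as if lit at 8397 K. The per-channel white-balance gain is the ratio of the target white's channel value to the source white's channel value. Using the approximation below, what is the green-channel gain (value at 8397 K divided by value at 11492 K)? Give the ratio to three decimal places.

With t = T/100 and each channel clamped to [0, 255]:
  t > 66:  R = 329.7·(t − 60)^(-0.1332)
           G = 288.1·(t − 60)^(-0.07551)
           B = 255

At 11492 K (t = 114.92):
  G = 288.1·(114.92 − 60)^(-0.07551) = 288.1·54.92^(-0.07551) = 288.1·0.73898 = 212.900.
At 8397 K (t = 83.97):
  G = 288.1·(83.97 − 60)^(-0.07551) = 288.1·23.97^(-0.07551) = 288.1·0.78672 = 226.655.
Gain = 226.655 / 212.900 = 1.0646 → 1.065.

1.065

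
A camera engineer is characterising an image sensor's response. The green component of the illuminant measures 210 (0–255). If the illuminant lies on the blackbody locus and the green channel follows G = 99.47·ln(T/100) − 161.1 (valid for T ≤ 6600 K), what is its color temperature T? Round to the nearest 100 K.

ln t = (210 + 161.1) / 99.47 = 3.7308.
t = e^3.7308 = 41.711.
T = 100·t = 4171 K → 4200 K to the nearest 100 K.

4200 K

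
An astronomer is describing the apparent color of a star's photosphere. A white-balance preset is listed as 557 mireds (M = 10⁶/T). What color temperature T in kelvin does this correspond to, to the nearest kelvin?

1795 K

T = 10⁶ / 557 = 1795.33 K → 1795 K.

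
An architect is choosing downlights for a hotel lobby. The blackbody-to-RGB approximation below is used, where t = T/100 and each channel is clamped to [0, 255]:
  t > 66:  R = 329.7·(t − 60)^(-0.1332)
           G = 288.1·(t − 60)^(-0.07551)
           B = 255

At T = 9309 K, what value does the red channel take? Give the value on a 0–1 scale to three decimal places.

t = 9309/100 = 93.09; the t > 66 branch applies.
R = 329.7·(93.09 − 60)^(-0.1332) = 329.7·33.09^(-0.1332) = 329.7·0.62745 = 206.869.
On a 0–1 scale: 206.869/255 = 0.8113 → 0.811.

0.811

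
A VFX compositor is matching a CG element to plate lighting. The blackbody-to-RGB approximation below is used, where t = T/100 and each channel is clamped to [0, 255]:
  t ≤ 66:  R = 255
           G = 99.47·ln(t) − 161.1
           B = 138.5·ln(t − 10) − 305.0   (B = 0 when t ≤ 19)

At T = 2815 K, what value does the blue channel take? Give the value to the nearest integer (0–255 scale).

t = 2815/100 = 28.15; the t ≤ 66 branch applies.
B = 138.5·ln(28.15 − 10) − 305.0 = 138.5·ln 18.15 − 305.0 = 138.5·2.8987 − 305.0 = 96.466.
Rounded: 96.

96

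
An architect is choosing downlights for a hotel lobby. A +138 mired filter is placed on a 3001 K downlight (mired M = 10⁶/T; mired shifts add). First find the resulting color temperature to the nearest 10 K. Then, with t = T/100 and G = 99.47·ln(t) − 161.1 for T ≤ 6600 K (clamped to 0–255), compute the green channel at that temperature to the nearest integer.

143

M_in = 10⁶/3001 = 333.22; M_out = 333.22 + (+138) = 471.22.
T_out = 10⁶/471.22 = 2122.1 K → 2120 K; t = 21.2.
G = 99.47·ln 21.2 − 161.1 = 99.47·3.0540 − 161.1 = 142.681.
Rounded: 143.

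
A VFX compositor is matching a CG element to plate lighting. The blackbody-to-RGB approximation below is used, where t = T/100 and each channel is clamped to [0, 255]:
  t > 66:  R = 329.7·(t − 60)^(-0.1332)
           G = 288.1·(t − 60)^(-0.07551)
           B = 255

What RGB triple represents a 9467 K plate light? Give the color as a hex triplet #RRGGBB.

t = 9467/100 = 94.67; the t > 66 branch applies.
R = 329.7·(94.67 − 60)^(-0.1332) = 329.7·34.67^(-0.1332) = 329.7·0.62356 = 205.588.
G = 288.1·(94.67 − 60)^(-0.07551) = 288.1·34.67^(-0.07551) = 288.1·0.76510 = 220.425.
B = 255 by definition for t > 66.
Rounded: (206, 220, 255).
In hex: #CEDCFF.

#CEDCFF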